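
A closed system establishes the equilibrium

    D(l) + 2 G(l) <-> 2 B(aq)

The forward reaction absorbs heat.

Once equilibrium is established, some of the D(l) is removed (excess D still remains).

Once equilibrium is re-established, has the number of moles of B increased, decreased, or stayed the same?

unchanged

D is a pure liquid; its activity is 1 regardless of amount, so Q is unaffected — no shift from this change.
No net shift occurs, so the amount of B is unchanged.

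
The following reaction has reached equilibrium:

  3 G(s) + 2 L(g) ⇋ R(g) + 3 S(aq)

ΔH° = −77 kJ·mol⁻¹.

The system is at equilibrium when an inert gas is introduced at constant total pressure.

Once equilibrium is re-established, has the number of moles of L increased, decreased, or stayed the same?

Adding inert gas at constant total pressure expands the volume and lowers every reacting partial pressure. With Δn_gas = 1 − 2 = -1, Q moves away from K toward the side with fewer gas moles, so the system shifts toward the side with more gas moles — to the left.
The net shift is to the left. L is a reactant, so its amount increases.

increases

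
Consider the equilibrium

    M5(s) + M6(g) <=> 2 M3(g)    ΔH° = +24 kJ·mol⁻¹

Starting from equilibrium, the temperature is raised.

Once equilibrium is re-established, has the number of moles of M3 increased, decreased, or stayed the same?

increases

The forward reaction is endothermic. Raising T favours the endothermic direction — shift to the right.
The net shift is to the right. M3 is a product, so its amount increases.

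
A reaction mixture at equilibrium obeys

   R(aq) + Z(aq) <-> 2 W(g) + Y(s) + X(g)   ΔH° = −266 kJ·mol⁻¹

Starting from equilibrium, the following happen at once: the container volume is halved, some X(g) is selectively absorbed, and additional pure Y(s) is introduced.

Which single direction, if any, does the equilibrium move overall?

cannot be determined

Gas moles: reactants 0, products 3 (Δn_gas = +3). Compression shifts the system toward the side with fewer moles of gas — to the left.
Removing X (g), a product, drives the reaction to the right.
Y is a pure solid; its activity is 1 regardless of amount, so Q is unaffected — no shift from this change.
The individual effects push in opposite directions; without quantitative information the net direction cannot be determined.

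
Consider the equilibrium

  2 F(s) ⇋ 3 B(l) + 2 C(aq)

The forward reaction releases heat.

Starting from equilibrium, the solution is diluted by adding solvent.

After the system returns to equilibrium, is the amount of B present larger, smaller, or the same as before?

Dilution lowers every aqueous concentration by the same factor. Δn_aq = 2 − 0 = +2, so the system shifts toward the side with more dissolved moles — to the right.
The net shift is to the right. B is a product, so its amount increases.

increases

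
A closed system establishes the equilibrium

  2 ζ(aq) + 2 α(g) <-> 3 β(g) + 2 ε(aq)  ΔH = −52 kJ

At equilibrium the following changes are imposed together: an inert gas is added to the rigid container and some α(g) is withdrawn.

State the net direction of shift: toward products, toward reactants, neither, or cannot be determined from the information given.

At constant volume, adding an inert gas leaves every reacting species' partial pressure unchanged, so Q is unchanged — no shift from this change.
Removing α (g), a reactant, drives the reaction to the left.
Only the nonzero effect(s) matter; the net shift is to the left.

left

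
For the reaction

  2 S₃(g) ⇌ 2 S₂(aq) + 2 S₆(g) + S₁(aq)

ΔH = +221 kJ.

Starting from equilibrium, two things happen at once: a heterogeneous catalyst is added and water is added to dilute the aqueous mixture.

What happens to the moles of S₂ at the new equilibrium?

increases

A catalyst speeds both forward and reverse rates equally; it changes neither Q nor K — no shift from this change.
Dilution lowers every aqueous concentration by the same factor. Δn_aq = 3 − 0 = +3, so the system shifts toward the side with more dissolved moles — to the right.
The net shift is to the right. S₂ is a product, so its amount increases.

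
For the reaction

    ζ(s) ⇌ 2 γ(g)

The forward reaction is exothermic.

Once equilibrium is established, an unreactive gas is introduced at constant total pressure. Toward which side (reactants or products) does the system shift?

Adding inert gas at constant total pressure expands the volume and lowers every reacting partial pressure. With Δn_gas = 2 − 0 = +2, Q moves away from K toward the side with fewer gas moles, so the system shifts toward the side with more gas moles — to the right.

right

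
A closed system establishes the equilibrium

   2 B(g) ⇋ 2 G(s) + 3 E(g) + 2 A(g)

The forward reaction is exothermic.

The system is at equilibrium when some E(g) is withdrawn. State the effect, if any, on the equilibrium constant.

unchanged

The equilibrium constant depends only on temperature. This perturbation may move the position of equilibrium, but since T is unchanged, K itself is unchanged.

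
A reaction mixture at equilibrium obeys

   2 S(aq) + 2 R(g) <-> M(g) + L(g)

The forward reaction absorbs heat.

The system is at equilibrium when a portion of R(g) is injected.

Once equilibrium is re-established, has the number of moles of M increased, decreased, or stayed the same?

increases

Adding R (g), a reactant, drives the reaction to the right.
The net shift is to the right. M is a product, so its amount increases.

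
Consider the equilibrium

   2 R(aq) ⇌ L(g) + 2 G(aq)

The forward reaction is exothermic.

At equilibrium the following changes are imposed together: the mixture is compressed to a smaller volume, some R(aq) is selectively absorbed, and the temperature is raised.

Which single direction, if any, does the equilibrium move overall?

left

Gas moles: reactants 0, products 1 (Δn_gas = +1). Compression shifts the system toward the side with fewer moles of gas — to the left.
Removing R (aq), a reactant, drives the reaction to the left.
The forward reaction is exothermic. Raising T favours the endothermic direction — shift to the left.
All effects act in the same direction — net shift to the left.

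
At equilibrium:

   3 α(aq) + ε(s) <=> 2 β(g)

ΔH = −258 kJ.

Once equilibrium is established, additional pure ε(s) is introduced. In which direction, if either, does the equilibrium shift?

ε is a pure solid; its activity is 1 regardless of amount, so Q is unaffected — no shift from this change.

no shift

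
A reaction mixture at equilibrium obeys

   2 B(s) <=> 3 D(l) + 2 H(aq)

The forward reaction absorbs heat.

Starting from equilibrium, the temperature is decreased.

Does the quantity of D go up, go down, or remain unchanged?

The forward reaction is endothermic. Lowering T favours the exothermic direction — shift to the left.
The net shift is to the left. D is a product, so its amount decreases.

decreases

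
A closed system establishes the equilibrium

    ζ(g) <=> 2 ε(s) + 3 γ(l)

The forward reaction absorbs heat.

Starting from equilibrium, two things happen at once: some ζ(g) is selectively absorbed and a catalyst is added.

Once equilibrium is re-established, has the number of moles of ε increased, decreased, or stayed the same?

decreases

Removing ζ (g), a reactant, drives the reaction to the left.
A catalyst speeds both forward and reverse rates equally; it changes neither Q nor K — no shift from this change.
The net shift is to the left. ε is a product, so its amount decreases.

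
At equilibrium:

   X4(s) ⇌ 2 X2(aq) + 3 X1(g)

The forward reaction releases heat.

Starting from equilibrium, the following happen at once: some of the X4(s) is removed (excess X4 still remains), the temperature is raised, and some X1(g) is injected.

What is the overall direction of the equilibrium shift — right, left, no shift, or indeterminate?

X4 is a pure solid; its activity is 1 regardless of amount, so Q is unaffected — no shift from this change.
The forward reaction is exothermic. Raising T favours the endothermic direction — shift to the left.
Adding X1 (g), a product, drives the reaction to the left.
Only the nonzero effect(s) matter; the net shift is to the left.

left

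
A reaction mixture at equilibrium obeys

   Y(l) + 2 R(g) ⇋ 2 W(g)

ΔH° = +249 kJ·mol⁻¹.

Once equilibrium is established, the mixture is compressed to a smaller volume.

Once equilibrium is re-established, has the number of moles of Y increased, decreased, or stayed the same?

Gas moles: reactants 2, products 2. Δn_gas = 0, so a volume change leaves Q equal to K — no shift from this change.
No net shift occurs, so the amount of Y is unchanged.

unchanged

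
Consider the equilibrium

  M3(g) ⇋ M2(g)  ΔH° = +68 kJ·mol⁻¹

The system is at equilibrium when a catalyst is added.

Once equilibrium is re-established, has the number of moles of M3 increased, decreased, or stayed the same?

unchanged

A catalyst speeds both forward and reverse rates equally; it changes neither Q nor K — no shift from this change.
No net shift occurs, so the amount of M3 is unchanged.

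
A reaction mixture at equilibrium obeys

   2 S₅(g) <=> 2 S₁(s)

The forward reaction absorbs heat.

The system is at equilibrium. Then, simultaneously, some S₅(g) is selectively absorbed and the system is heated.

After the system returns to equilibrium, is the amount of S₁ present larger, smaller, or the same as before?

Removing S₅ (g), a reactant, drives the reaction to the left.
The forward reaction is endothermic. Raising T favours the endothermic direction — shift to the right.
The two effects oppose each other, so the net shift — and hence the change in S₁ — cannot be determined from the given information.

cannot be determined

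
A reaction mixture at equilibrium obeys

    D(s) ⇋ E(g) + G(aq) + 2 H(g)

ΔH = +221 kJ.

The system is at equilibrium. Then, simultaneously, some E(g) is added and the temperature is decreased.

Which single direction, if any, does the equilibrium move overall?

Adding E (g), a product, drives the reaction to the left.
The forward reaction is endothermic. Lowering T favours the exothermic direction — shift to the left.
All effects act in the same direction — net shift to the left.

left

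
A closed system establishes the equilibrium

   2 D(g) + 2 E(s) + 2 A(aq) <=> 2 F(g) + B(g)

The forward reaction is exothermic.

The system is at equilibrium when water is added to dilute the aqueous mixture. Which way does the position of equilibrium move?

Dilution lowers every aqueous concentration by the same factor. Δn_aq = 0 − 2 = -2, so the system shifts toward the side with more dissolved moles — to the left.

left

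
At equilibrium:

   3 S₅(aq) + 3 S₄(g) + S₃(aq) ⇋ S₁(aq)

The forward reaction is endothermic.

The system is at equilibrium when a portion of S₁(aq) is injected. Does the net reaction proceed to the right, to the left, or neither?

left

Adding S₁ (aq), a product, drives the reaction to the left.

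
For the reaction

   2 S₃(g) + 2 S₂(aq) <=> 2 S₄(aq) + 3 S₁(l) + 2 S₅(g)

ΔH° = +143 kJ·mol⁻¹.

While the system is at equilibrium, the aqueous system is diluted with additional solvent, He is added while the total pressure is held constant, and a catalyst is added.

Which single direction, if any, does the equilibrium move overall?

Dilution scales every aqueous concentration by the same factor. Δn_aq = 2 − 2 = 0, so Q is unchanged — no shift.
Adding inert gas at constant total pressure expands the volume, scaling every reacting partial pressure by the same factor. Δn_gas = 2 − 2 = 0, so Q is unchanged — no shift.
A catalyst speeds both forward and reverse rates equally; it changes neither Q nor K — no shift from this change.
None of the changes alters Q relative to K, so there is no net shift.

no shift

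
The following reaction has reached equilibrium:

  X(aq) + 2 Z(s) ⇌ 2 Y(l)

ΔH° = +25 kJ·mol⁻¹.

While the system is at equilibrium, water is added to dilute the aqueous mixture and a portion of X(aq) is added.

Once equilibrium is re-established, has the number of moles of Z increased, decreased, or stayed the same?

cannot be determined

Dilution lowers every aqueous concentration by the same factor. Δn_aq = 0 − 1 = -1, so the system shifts toward the side with more dissolved moles — to the left.
Adding X (aq), a reactant, drives the reaction to the right.
The two effects oppose each other, so the net shift — and hence the change in Z — cannot be determined from the given information.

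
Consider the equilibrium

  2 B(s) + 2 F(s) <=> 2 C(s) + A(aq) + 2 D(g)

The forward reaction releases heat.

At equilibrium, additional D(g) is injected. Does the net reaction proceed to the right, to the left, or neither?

Adding D (g), a product, drives the reaction to the left.

left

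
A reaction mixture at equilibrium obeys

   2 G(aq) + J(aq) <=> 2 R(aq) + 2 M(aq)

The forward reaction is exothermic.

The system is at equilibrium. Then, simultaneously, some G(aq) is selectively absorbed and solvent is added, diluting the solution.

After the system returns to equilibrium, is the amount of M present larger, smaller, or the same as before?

cannot be determined

Removing G (aq), a reactant, drives the reaction to the left.
Dilution lowers every aqueous concentration by the same factor. Δn_aq = 4 − 3 = +1, so the system shifts toward the side with more dissolved moles — to the right.
The two effects oppose each other, so the net shift — and hence the change in M — cannot be determined from the given information.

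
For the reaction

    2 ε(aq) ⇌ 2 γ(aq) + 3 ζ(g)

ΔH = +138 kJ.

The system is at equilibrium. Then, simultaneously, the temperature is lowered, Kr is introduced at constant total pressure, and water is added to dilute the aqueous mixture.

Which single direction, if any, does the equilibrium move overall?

cannot be determined

The forward reaction is endothermic. Lowering T favours the exothermic direction — shift to the left.
Adding inert gas at constant total pressure expands the volume and lowers every reacting partial pressure. With Δn_gas = 3 − 0 = +3, Q moves away from K toward the side with fewer gas moles, so the system shifts toward the side with more gas moles — to the right.
Dilution scales every aqueous concentration by the same factor. Δn_aq = 2 − 2 = 0, so Q is unchanged — no shift.
The individual effects push in opposite directions; without quantitative information the net direction cannot be determined.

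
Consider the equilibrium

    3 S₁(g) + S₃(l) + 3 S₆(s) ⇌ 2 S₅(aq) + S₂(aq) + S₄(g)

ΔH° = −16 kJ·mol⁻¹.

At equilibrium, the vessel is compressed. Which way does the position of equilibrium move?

right

Gas moles: reactants 3, products 1 (Δn_gas = -2). Compression shifts the system toward the side with fewer moles of gas — to the right.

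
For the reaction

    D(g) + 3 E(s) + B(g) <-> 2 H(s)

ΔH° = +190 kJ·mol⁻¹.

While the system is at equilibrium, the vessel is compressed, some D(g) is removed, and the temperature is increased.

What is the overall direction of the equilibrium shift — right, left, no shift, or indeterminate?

cannot be determined

Gas moles: reactants 2, products 0 (Δn_gas = -2). Compression shifts the system toward the side with fewer moles of gas — to the right.
Removing D (g), a reactant, drives the reaction to the left.
The forward reaction is endothermic. Raising T favours the endothermic direction — shift to the right.
The individual effects push in opposite directions; without quantitative information the net direction cannot be determined.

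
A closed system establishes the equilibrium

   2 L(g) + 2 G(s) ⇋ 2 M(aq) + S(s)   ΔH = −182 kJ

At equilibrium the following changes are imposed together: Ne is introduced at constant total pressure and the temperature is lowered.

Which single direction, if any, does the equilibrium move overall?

cannot be determined

Adding inert gas at constant total pressure expands the volume and lowers every reacting partial pressure. With Δn_gas = 0 − 2 = -2, Q moves away from K toward the side with fewer gas moles, so the system shifts toward the side with more gas moles — to the left.
The forward reaction is exothermic. Lowering T favours the exothermic direction — shift to the right.
The individual effects push in opposite directions; without quantitative information the net direction cannot be determined.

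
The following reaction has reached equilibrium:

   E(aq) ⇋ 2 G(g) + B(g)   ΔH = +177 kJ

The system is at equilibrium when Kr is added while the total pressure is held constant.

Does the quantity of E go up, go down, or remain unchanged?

Adding inert gas at constant total pressure expands the volume and lowers every reacting partial pressure. With Δn_gas = 3 − 0 = +3, Q moves away from K toward the side with fewer gas moles, so the system shifts toward the side with more gas moles — to the right.
The net shift is to the right. E is a reactant, so its amount decreases.

decreases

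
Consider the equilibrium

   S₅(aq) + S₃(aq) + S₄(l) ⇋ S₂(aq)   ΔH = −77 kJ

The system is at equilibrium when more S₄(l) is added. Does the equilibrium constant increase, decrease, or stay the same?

unchanged

The equilibrium constant depends only on temperature. This perturbation changes neither the position of equilibrium nor K.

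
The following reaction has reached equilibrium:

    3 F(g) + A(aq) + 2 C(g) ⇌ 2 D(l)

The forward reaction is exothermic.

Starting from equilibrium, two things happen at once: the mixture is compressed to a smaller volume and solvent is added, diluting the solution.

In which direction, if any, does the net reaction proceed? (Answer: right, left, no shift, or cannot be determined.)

cannot be determined

Gas moles: reactants 5, products 0 (Δn_gas = -5). Compression shifts the system toward the side with fewer moles of gas — to the right.
Dilution lowers every aqueous concentration by the same factor. Δn_aq = 0 − 1 = -1, so the system shifts toward the side with more dissolved moles — to the left.
The individual effects push in opposite directions; without quantitative information the net direction cannot be determined.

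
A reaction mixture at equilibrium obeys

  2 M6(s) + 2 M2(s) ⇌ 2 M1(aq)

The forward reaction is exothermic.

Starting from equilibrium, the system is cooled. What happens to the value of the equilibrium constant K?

increases

K depends on temperature via the van 't Hoff relation. The forward reaction is exothermic, so lowering T increases K.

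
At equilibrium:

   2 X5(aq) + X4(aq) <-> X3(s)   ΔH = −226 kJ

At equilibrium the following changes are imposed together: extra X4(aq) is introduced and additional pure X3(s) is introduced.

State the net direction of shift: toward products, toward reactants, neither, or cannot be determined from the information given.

Adding X4 (aq), a reactant, drives the reaction to the right.
X3 is a pure solid; its activity is 1 regardless of amount, so Q is unaffected — no shift from this change.
Only the nonzero effect(s) matter; the net shift is to the right.

right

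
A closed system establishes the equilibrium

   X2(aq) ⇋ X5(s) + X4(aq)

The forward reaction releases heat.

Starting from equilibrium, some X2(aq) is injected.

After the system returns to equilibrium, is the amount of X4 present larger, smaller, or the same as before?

Adding X2 (aq), a reactant, drives the reaction to the right.
The net shift is to the right. X4 is a product, so its amount increases.

increases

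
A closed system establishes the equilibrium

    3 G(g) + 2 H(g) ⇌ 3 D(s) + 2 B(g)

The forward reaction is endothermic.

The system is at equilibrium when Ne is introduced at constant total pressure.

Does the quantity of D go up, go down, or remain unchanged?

Adding inert gas at constant total pressure expands the volume and lowers every reacting partial pressure. With Δn_gas = 2 − 5 = -3, Q moves away from K toward the side with fewer gas moles, so the system shifts toward the side with more gas moles — to the left.
The net shift is to the left. D is a product, so its amount decreases.

decreases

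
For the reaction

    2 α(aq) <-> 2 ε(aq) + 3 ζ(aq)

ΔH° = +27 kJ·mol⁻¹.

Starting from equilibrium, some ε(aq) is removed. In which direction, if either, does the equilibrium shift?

Removing ε (aq), a product, drives the reaction to the right.

right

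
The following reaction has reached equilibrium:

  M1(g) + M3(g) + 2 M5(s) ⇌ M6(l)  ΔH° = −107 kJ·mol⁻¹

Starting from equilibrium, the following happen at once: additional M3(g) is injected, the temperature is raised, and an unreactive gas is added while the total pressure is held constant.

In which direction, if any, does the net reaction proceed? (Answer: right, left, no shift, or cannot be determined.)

cannot be determined

Adding M3 (g), a reactant, drives the reaction to the right.
The forward reaction is exothermic. Raising T favours the endothermic direction — shift to the left.
Adding inert gas at constant total pressure expands the volume and lowers every reacting partial pressure. With Δn_gas = 0 − 2 = -2, Q moves away from K toward the side with fewer gas moles, so the system shifts toward the side with more gas moles — to the left.
The individual effects push in opposite directions; without quantitative information the net direction cannot be determined.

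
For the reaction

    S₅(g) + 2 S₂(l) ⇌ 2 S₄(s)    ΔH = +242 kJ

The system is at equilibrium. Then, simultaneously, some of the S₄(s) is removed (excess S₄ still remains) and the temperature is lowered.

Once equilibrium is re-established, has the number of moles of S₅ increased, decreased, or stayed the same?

S₄ is a pure solid; its activity is 1 regardless of amount, so Q is unaffected — no shift from this change.
The forward reaction is endothermic. Lowering T favours the exothermic direction — shift to the left.
The net shift is to the left. S₅ is a reactant, so its amount increases.

increases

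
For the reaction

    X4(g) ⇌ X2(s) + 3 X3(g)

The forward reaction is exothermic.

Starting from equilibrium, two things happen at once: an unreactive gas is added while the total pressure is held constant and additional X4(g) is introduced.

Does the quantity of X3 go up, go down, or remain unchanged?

increases

Adding inert gas at constant total pressure expands the volume and lowers every reacting partial pressure. With Δn_gas = 3 − 1 = +2, Q moves away from K toward the side with fewer gas moles, so the system shifts toward the side with more gas moles — to the right.
Adding X4 (g), a reactant, drives the reaction to the right.
The net shift is to the right. X3 is a product, so its amount increases.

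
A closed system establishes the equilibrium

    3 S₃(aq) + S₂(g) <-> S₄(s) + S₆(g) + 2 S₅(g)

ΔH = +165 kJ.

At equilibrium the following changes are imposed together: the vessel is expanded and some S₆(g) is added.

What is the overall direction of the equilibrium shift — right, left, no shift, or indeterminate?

cannot be determined

Gas moles: reactants 1, products 3 (Δn_gas = +2). Expansion shifts the system toward the side with more moles of gas — to the right.
Adding S₆ (g), a product, drives the reaction to the left.
The individual effects push in opposite directions; without quantitative information the net direction cannot be determined.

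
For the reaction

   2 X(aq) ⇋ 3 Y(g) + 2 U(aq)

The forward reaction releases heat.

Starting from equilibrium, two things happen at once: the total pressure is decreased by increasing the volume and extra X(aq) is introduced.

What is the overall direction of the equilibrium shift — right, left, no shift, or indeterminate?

Gas moles: reactants 0, products 3 (Δn_gas = +3). Expansion shifts the system toward the side with more moles of gas — to the right.
Adding X (aq), a reactant, drives the reaction to the right.
All effects act in the same direction — net shift to the right.

right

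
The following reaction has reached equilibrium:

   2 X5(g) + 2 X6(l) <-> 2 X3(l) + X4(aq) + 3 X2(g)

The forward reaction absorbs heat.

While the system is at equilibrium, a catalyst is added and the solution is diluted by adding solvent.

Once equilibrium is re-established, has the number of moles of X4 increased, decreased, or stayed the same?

A catalyst speeds both forward and reverse rates equally; it changes neither Q nor K — no shift from this change.
Dilution lowers every aqueous concentration by the same factor. Δn_aq = 1 − 0 = +1, so the system shifts toward the side with more dissolved moles — to the right.
The net shift is to the right. X4 is a product, so its amount increases.

increases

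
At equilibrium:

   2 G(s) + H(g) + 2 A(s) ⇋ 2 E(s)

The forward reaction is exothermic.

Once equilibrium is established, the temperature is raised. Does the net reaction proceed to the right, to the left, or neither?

The forward reaction is exothermic. Raising T favours the endothermic direction — shift to the left.

left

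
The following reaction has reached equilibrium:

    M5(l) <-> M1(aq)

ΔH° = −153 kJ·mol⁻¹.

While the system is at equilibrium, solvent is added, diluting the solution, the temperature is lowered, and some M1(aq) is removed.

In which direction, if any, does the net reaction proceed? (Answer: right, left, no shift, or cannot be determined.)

Dilution lowers every aqueous concentration by the same factor. Δn_aq = 1 − 0 = +1, so the system shifts toward the side with more dissolved moles — to the right.
The forward reaction is exothermic. Lowering T favours the exothermic direction — shift to the right.
Removing M1 (aq), a product, drives the reaction to the right.
All effects act in the same direction — net shift to the right.

right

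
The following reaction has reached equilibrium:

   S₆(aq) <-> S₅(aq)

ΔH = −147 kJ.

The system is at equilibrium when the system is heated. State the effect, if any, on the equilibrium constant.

K depends on temperature via the van 't Hoff relation. The forward reaction is exothermic, so raising T decreases K.

decreases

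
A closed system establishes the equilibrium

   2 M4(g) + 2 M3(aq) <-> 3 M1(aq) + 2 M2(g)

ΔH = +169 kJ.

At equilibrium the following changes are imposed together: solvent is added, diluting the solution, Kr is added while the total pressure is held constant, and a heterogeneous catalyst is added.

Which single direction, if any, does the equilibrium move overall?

right

Dilution lowers every aqueous concentration by the same factor. Δn_aq = 3 − 2 = +1, so the system shifts toward the side with more dissolved moles — to the right.
Adding inert gas at constant total pressure expands the volume, scaling every reacting partial pressure by the same factor. Δn_gas = 2 − 2 = 0, so Q is unchanged — no shift.
A catalyst speeds both forward and reverse rates equally; it changes neither Q nor K — no shift from this change.
Only the nonzero effect(s) matter; the net shift is to the right.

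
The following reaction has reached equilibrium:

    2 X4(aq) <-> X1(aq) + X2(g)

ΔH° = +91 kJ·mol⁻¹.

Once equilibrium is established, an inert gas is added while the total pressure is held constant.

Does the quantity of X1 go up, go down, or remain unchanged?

Adding inert gas at constant total pressure expands the volume and lowers every reacting partial pressure. With Δn_gas = 1 − 0 = +1, Q moves away from K toward the side with fewer gas moles, so the system shifts toward the side with more gas moles — to the right.
The net shift is to the right. X1 is a product, so its amount increases.

increases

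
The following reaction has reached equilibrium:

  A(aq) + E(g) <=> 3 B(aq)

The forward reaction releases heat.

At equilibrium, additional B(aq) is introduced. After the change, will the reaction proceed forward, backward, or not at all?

Adding B (aq), a product, drives the reaction to the left.

left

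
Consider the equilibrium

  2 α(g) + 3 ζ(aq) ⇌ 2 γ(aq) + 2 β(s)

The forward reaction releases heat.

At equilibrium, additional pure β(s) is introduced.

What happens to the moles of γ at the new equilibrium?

unchanged

β is a pure solid; its activity is 1 regardless of amount, so Q is unaffected — no shift from this change.
No net shift occurs, so the amount of γ is unchanged.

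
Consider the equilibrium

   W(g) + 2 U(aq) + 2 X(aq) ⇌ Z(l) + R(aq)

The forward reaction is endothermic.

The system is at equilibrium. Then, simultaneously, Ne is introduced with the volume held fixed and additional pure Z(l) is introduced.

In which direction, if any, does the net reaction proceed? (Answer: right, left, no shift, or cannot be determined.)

At constant volume, adding an inert gas leaves every reacting species' partial pressure unchanged, so Q is unchanged — no shift from this change.
Z is a pure liquid; its activity is 1 regardless of amount, so Q is unaffected — no shift from this change.
None of the changes alters Q relative to K, so there is no net shift.

no shift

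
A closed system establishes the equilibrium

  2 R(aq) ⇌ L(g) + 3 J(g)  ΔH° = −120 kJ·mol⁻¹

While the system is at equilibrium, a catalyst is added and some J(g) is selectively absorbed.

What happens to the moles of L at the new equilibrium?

A catalyst speeds both forward and reverse rates equally; it changes neither Q nor K — no shift from this change.
Removing J (g), a product, drives the reaction to the right.
The net shift is to the right. L is a product, so its amount increases.

increases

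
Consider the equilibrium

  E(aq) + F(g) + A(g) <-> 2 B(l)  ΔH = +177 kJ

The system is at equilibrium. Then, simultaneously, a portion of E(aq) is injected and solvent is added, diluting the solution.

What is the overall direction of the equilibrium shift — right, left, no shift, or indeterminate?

cannot be determined

Adding E (aq), a reactant, drives the reaction to the right.
Dilution lowers every aqueous concentration by the same factor. Δn_aq = 0 − 1 = -1, so the system shifts toward the side with more dissolved moles — to the left.
The individual effects push in opposite directions; without quantitative information the net direction cannot be determined.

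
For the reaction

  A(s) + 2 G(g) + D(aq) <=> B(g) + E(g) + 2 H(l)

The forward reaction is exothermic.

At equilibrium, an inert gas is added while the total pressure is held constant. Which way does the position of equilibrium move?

Adding inert gas at constant total pressure expands the volume, scaling every reacting partial pressure by the same factor. Δn_gas = 2 − 2 = 0, so Q is unchanged — no shift.

no shift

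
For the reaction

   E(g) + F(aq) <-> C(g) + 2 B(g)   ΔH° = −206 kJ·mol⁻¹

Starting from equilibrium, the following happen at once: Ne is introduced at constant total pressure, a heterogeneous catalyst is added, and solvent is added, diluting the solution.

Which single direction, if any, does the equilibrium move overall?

cannot be determined

Adding inert gas at constant total pressure expands the volume and lowers every reacting partial pressure. With Δn_gas = 3 − 1 = +2, Q moves away from K toward the side with fewer gas moles, so the system shifts toward the side with more gas moles — to the right.
A catalyst speeds both forward and reverse rates equally; it changes neither Q nor K — no shift from this change.
Dilution lowers every aqueous concentration by the same factor. Δn_aq = 0 − 1 = -1, so the system shifts toward the side with more dissolved moles — to the left.
The individual effects push in opposite directions; without quantitative information the net direction cannot be determined.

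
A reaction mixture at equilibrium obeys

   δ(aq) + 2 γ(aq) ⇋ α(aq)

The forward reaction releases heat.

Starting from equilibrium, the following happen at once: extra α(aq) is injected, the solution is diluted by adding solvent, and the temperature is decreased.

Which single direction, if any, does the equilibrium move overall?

cannot be determined

Adding α (aq), a product, drives the reaction to the left.
Dilution lowers every aqueous concentration by the same factor. Δn_aq = 1 − 3 = -2, so the system shifts toward the side with more dissolved moles — to the left.
The forward reaction is exothermic. Lowering T favours the exothermic direction — shift to the right.
The individual effects push in opposite directions; without quantitative information the net direction cannot be determined.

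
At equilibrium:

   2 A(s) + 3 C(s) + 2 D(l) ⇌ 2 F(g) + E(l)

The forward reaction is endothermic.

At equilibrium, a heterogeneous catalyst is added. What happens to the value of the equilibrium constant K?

The equilibrium constant depends only on temperature. This perturbation changes neither the position of equilibrium nor K.

unchanged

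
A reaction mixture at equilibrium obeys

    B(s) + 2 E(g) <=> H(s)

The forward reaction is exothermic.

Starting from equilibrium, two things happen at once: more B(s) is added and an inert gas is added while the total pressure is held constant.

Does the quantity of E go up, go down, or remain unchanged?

B is a pure solid; its activity is 1 regardless of amount, so Q is unaffected — no shift from this change.
Adding inert gas at constant total pressure expands the volume and lowers every reacting partial pressure. With Δn_gas = 0 − 2 = -2, Q moves away from K toward the side with fewer gas moles, so the system shifts toward the side with more gas moles — to the left.
The net shift is to the left. E is a reactant, so its amount increases.

increases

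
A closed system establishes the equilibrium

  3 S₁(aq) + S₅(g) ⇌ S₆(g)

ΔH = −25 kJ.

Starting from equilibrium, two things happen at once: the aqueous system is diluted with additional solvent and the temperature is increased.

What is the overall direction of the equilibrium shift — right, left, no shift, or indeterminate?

left

Dilution lowers every aqueous concentration by the same factor. Δn_aq = 0 − 3 = -3, so the system shifts toward the side with more dissolved moles — to the left.
The forward reaction is exothermic. Raising T favours the endothermic direction — shift to the left.
All effects act in the same direction — net shift to the left.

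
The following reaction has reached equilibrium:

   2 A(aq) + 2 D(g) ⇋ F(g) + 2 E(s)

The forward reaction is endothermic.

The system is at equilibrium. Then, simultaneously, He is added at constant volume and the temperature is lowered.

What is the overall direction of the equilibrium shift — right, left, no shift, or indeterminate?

At constant volume, adding an inert gas leaves every reacting species' partial pressure unchanged, so Q is unchanged — no shift from this change.
The forward reaction is endothermic. Lowering T favours the exothermic direction — shift to the left.
Only the nonzero effect(s) matter; the net shift is to the left.

left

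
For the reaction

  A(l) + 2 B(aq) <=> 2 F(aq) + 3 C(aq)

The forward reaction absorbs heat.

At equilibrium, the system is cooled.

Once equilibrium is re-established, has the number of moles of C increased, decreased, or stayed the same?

decreases

The forward reaction is endothermic. Lowering T favours the exothermic direction — shift to the left.
The net shift is to the left. C is a product, so its amount decreases.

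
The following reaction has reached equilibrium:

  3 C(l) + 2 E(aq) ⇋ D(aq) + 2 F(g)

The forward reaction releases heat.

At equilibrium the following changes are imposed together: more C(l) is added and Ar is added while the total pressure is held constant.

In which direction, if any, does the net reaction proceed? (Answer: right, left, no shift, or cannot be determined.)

right

C is a pure liquid; its activity is 1 regardless of amount, so Q is unaffected — no shift from this change.
Adding inert gas at constant total pressure expands the volume and lowers every reacting partial pressure. With Δn_gas = 2 − 0 = +2, Q moves away from K toward the side with fewer gas moles, so the system shifts toward the side with more gas moles — to the right.
Only the nonzero effect(s) matter; the net shift is to the right.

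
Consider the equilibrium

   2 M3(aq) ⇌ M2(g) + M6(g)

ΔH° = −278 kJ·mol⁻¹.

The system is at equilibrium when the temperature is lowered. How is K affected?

K depends on temperature via the van 't Hoff relation. The forward reaction is exothermic, so lowering T increases K.

increases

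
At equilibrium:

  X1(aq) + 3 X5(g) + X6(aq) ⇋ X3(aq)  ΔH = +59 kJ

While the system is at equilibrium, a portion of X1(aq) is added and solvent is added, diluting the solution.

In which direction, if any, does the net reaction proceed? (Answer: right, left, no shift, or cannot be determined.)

cannot be determined

Adding X1 (aq), a reactant, drives the reaction to the right.
Dilution lowers every aqueous concentration by the same factor. Δn_aq = 1 − 2 = -1, so the system shifts toward the side with more dissolved moles — to the left.
The individual effects push in opposite directions; without quantitative information the net direction cannot be determined.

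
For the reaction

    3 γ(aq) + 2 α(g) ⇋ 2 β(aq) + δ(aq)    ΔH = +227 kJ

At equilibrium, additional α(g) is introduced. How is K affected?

unchanged

The equilibrium constant depends only on temperature. This perturbation may move the position of equilibrium, but since T is unchanged, K itself is unchanged.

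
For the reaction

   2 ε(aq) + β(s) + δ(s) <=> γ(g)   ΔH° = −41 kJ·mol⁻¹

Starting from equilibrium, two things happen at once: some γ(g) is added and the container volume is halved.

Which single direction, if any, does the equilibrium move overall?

left

Adding γ (g), a product, drives the reaction to the left.
Gas moles: reactants 0, products 1 (Δn_gas = +1). Compression shifts the system toward the side with fewer moles of gas — to the left.
All effects act in the same direction — net shift to the left.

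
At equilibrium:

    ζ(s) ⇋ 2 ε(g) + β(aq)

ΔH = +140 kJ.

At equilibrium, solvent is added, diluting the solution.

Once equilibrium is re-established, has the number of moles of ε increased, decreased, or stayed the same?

Dilution lowers every aqueous concentration by the same factor. Δn_aq = 1 − 0 = +1, so the system shifts toward the side with more dissolved moles — to the right.
The net shift is to the right. ε is a product, so its amount increases.

increases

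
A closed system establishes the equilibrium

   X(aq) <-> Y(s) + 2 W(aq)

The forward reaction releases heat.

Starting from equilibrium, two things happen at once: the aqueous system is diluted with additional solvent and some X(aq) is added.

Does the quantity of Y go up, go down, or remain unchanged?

increases

Dilution lowers every aqueous concentration by the same factor. Δn_aq = 2 − 1 = +1, so the system shifts toward the side with more dissolved moles — to the right.
Adding X (aq), a reactant, drives the reaction to the right.
The net shift is to the right. Y is a product, so its amount increases.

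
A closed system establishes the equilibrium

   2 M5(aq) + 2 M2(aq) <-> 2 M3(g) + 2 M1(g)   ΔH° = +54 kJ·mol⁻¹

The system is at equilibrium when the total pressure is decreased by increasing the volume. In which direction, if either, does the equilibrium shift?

right

Gas moles: reactants 0, products 4 (Δn_gas = +4). Expansion shifts the system toward the side with more moles of gas — to the right.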